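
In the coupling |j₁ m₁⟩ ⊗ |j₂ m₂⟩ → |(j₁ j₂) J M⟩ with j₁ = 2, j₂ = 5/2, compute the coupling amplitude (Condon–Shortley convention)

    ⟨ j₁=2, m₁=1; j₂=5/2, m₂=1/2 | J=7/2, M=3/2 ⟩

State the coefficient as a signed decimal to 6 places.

+0.308607

√[8·1!3!4!/9! · 3!1!3!2!5!2!] = √(384/7)
  +(−1)^0/∏(0,1,1,3,2,1)! = 1/12  (running 1/12)
  +(−1)^1/∏(1,0,0,2,3,2)! = -1/24  (running 1/24)
⟨..|..⟩ = √(384/7)·(1/24) = +0.308607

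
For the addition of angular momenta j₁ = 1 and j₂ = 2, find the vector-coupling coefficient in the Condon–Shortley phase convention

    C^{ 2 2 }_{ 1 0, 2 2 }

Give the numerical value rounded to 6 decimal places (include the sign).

triangle: 1!×1!×3!/6! = 6/720
(j±m)!: 1!×1!×4!×0!×4!×0! = 576
prefactor² = (2J+1)×Δ×N² = 24
  k=1: −1/(1!×0!×0!×3!×1!×0!) = -1/6
Σ = -1/6  ⇒  CG² = 24×(-1/6)² = 2/3
CG = −√(2/3) = -0.816497

-0.816497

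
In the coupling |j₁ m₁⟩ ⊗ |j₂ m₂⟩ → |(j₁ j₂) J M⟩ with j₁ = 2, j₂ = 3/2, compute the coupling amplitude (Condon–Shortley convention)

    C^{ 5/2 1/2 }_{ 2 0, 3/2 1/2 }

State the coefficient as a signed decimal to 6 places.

triangle: 1!·3!·2!/7! = 12/5040
(j±m)!: 2!·2!·2!·1!·3!·2! = 96
prefactor² = (2J+1)·Δ·N² = 48/35
  k=0: +1/(0!·1!·2!·2!·1!·0!) = 1/4
  k=1: −1/(1!·0!·1!·1!·2!·1!) = -1/2
Σ = -1/4  ⇒  CG² = 48/35·(-1/4)² = 3/35
CG = −√(3/35) = -0.292770

-0.292770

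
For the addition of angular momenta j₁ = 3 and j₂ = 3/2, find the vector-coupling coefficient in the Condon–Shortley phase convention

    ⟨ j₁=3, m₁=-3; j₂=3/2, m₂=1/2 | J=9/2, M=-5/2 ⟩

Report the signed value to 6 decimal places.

√[10·0!6!3!/10! · 0!6!2!1!2!7!] = √(172800)
  +(−1)^0/∏(0,0,6,2,0,1)! = 1/1440  (running 1/1440)
⟨..|..⟩ = √(172800)·(1/1440) = +0.288675

+√(1/12) = +0.288675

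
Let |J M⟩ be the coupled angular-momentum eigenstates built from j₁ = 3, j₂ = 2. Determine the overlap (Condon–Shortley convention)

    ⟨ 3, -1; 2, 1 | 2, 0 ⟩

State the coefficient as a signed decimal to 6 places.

+√(1/7) = +0.377964

√[5·3!3!1!/8! · 2!4!3!1!2!2!] = √(36/7)
  +(−1)^2/∏(2,1,2,1,1,0)! = 1/4  (running 1/4)
  +(−1)^3/∏(3,0,1,0,2,1)! = -1/12  (running 1/6)
⟨..|..⟩ = √(36/7)·(1/6) = +0.377964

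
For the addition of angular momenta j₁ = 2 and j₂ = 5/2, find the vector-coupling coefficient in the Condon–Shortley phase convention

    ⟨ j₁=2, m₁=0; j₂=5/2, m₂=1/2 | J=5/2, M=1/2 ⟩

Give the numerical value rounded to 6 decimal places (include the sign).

−√(8/35) = -0.478091

√[6·2!2!3!/8! · 2!2!3!2!3!2!] = √(72/35)
  +(−1)^0/∏(0,2,2,3,0,0)! = 1/24  (running 1/24)
  +(−1)^1/∏(1,1,1,2,1,1)! = -1/2  (running -11/24)
  +(−1)^2/∏(2,0,0,1,2,2)! = 1/8  (running -1/3)
⟨..|..⟩ = √(72/35)·(-1/3) = -0.478091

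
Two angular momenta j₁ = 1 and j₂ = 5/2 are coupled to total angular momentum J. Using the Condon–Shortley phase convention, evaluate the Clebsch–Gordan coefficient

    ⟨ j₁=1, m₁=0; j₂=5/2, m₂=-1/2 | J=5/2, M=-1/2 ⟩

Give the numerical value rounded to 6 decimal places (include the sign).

triangle: 1!*1!*4!/7! = 24/5040
(j±m)!: 1!*1!*2!*3!*2!*3! = 144
prefactor² = (2J+1)*Δ*N² = 144/35
  k=0: +1/(0!*1!*1!*2!*0!*2!) = 1/4
  k=1: −1/(1!*0!*0!*1!*1!*3!) = -1/6
Σ = 1/12  ⇒  CG² = 144/35*1/12² = 1/35
CG = +√(1/35) = +0.169031

+√(1/35) ≈ +0.169031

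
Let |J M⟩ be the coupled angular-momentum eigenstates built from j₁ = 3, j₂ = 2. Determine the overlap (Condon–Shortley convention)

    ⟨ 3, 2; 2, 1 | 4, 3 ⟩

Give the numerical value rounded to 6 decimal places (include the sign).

+√(1/20) ≈ +0.223607

j₁+j₂−J=1  J+j₁−j₂=5  J−j₁+j₂=3  j₁+j₂+J+1=10
(j₁±m₁, j₂±m₂, J±M) = (5,1,3,1,7,1)
P² = 6480
sum k=0..1:
  [0] +1/144 = 1/144
  [1] −1/240 = -1/240
S = 1/360
C² = P²·S² = 1/20 ; C = +0.223607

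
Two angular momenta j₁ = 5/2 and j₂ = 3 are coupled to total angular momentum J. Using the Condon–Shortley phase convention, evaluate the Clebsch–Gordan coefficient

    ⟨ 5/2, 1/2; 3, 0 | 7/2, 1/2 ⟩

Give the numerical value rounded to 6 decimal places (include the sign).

j₁+j₂−J=2  J+j₁−j₂=3  J−j₁+j₂=4  j₁+j₂+J+1=10
(j₁±m₁, j₂±m₂, J±M) = (3,2,3,3,4,3)
P² = 6912/175
sum k=0..2:
  [0] +1/24 = 1/24
  [1] −1/8 = -1/8
  [2] +1/72 = 1/72
S = -5/72
C² = P²·S² = 4/21 ; C = -0.436436

−√(4/21) ≈ -0.436436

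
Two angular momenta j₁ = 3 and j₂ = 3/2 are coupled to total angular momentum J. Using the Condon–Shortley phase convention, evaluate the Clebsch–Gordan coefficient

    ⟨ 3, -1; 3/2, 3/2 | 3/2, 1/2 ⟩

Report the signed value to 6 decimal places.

-0.338062

triangle: 3!*3!*0!/7! = 36/5040
(j±m)!: 2!*4!*3!*0!*2!*1! = 576
prefactor² = (2J+1)*Δ*N² = 576/35
  k=3: −1/(3!*0!*1!*0!*2!*0!) = -1/12
Σ = -1/12  ⇒  CG² = 576/35*(-1/12)² = 4/35
CG = −√(4/35) = -0.338062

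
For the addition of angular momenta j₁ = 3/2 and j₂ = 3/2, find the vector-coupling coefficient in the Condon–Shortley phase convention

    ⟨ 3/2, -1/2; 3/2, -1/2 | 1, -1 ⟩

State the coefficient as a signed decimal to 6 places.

−√(2/5) ≈ -0.632456

j₁+j₂−J=2  J+j₁−j₂=1  J−j₁+j₂=1  j₁+j₂+J+1=5
(j₁±m₁, j₂±m₂, J±M) = (1,2,1,2,0,2)
P² = 2/5
sum k=1..1:
  [1] −1/1 = -1
S = -1
C² = P²·S² = 2/5 ; C = -0.632456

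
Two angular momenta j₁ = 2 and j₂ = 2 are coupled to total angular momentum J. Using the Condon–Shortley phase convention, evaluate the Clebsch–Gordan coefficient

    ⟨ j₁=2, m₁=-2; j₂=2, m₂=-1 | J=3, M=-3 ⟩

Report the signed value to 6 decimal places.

−√(1/2) ≈ -0.707107

j₁+j₂−J=1  J+j₁−j₂=3  J−j₁+j₂=3  j₁+j₂+J+1=8
(j₁±m₁, j₂±m₂, J±M) = (0,4,1,3,0,6)
P² = 648
sum k=1..1:
  [1] −1/36 = -1/36
S = -1/36
C² = P²·S² = 1/2 ; C = -0.707107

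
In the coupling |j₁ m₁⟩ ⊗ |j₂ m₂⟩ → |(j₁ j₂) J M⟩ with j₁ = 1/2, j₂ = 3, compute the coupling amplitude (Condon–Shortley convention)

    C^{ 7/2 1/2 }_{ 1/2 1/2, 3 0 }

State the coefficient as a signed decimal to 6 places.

j₁+j₂−J=0  J+j₁−j₂=1  J−j₁+j₂=6  j₁+j₂+J+1=8
(j₁±m₁, j₂±m₂, J±M) = (1,0,3,3,4,3)
P² = 5184/7
sum k=0..0:
  [0] +1/36 = 1/36
S = 1/36
C² = P²·S² = 4/7 ; C = +0.755929

+0.755929  (= +√(4/7))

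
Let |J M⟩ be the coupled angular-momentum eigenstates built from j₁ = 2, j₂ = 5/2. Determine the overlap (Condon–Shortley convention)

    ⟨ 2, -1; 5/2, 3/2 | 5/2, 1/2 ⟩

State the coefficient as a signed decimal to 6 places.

+0.414039

√[6·2!2!3!/8! · 1!3!4!1!3!2!] = √(216/35)
  +(−1)^1/∏(1,1,2,3,0,0)! = -1/12  (running -1/12)
  +(−1)^2/∏(2,0,1,2,1,1)! = 1/4  (running 1/6)
⟨..|..⟩ = √(216/35)·(1/6) = +0.414039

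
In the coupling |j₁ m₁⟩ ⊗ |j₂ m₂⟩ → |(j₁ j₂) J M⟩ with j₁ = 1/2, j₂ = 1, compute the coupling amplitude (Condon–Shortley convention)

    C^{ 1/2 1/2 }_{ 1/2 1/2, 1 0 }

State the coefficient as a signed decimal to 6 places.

+√(1/3) = +0.577350

triangle: 1!×0!×1!/3! = 1/6
(j±m)!: 1!×0!×1!×1!×1!×0! = 1
prefactor² = (2J+1)×Δ×N² = 1/3
  k=0: +1/(0!×1!×0!×1!×0!×0!) = 1
Σ = 1  ⇒  CG² = 1/3×1² = 1/3
CG = +√(1/3) = +0.577350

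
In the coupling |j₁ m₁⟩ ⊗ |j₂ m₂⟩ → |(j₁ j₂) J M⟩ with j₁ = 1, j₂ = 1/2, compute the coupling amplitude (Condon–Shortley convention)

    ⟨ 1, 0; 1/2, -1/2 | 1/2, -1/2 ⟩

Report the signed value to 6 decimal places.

j₁+j₂−J=1  J+j₁−j₂=1  J−j₁+j₂=0  j₁+j₂+J+1=3
(j₁±m₁, j₂±m₂, J±M) = (1,1,0,1,0,1)
P² = 1/3
sum k=0..0:
  [0] +1/1 = 1
S = 1
C² = P²·S² = 1/3 ; C = +0.577350

+0.577350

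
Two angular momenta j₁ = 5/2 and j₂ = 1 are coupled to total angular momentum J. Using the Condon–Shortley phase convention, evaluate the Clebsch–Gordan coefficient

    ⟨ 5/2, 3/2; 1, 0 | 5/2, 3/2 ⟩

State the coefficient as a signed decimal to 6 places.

+0.507093  (= +√(9/35))

√[6·1!4!1!/7! · 4!1!1!1!4!1!] = √(576/35)
  +(−1)^0/∏(0,1,1,1,3,0)! = 1/6  (running 1/6)
  +(−1)^1/∏(1,0,0,0,4,1)! = -1/24  (running 1/8)
⟨..|..⟩ = √(576/35)·(1/8) = +0.507093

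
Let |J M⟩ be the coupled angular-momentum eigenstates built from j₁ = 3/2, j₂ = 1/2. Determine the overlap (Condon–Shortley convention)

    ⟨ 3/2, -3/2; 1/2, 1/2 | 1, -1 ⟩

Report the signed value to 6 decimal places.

−√(3/4) ≈ -0.866025

√[3·1!2!0!/4! · 0!3!1!0!0!2!] = √(3)
  +(−1)^1/∏(1,0,2,0,0,0)! = -1/2  (running -1/2)
⟨..|..⟩ = √(3)·(-1/2) = -0.866025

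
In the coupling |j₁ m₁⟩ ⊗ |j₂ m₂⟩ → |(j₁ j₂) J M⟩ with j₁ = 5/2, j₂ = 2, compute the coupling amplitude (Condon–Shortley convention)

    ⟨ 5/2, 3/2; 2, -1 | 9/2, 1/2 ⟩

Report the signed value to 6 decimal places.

+0.398410  (= +√(10/63))

triangle: 0!·5!·4!/10! = 2880/3628800
(j±m)!: 4!·1!·1!·3!·5!·4! = 414720
prefactor² = (2J+1)·Δ·N² = 23040/7
  k=0: +1/(0!·0!·1!·1!·4!·3!) = 1/144
Σ = 1/144  ⇒  CG² = 23040/7·1/144² = 10/63
CG = +√(10/63) = +0.398410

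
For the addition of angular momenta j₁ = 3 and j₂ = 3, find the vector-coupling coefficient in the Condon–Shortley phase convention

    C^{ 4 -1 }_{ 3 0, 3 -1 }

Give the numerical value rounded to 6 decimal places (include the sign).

√[9·2!4!4!/11! · 3!3!2!4!3!5!] = √(124416/385)
  +(−1)^0/∏(0,2,3,2,1,2)! = 1/48  (running 1/48)
  +(−1)^1/∏(1,1,2,1,2,3)! = -1/24  (running -1/48)
  +(−1)^2/∏(2,0,1,0,3,4)! = 1/288  (running -5/288)
⟨..|..⟩ = √(124416/385)·(-5/288) = -0.312094

-0.312094  (= −√(15/154))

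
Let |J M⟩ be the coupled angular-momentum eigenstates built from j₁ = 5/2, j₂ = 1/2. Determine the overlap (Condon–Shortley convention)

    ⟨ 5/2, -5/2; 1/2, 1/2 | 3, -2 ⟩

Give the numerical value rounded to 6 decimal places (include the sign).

triangle: 0!·5!·1!/7! = 120/5040
(j±m)!: 0!·5!·1!·0!·1!·5! = 14400
prefactor² = (2J+1)·Δ·N² = 2400
  k=0: +1/(0!·0!·5!·1!·0!·0!) = 1/120
Σ = 1/120  ⇒  CG² = 2400·1/120² = 1/6
CG = +√(1/6) = +0.408248

+√(1/6) ≈ +0.408248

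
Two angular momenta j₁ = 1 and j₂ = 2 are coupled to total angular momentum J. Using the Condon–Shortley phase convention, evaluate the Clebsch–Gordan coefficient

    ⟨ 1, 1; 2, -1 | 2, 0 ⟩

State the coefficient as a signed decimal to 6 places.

√[5·1!1!3!/6! · 2!0!1!3!2!2!] = √(2)
  +(−1)^0/∏(0,1,0,1,1,2)! = 1/2  (running 1/2)
⟨..|..⟩ = √(2)·(1/2) = +0.707107

+0.707107  (= +√(1/2))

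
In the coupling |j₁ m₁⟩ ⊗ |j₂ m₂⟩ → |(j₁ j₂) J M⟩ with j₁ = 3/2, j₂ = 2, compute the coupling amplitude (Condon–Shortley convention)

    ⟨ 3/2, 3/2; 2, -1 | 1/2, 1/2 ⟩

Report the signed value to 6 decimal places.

+0.316228

j₁+j₂−J=3  J+j₁−j₂=0  J−j₁+j₂=1  j₁+j₂+J+1=5
(j₁±m₁, j₂±m₂, J±M) = (3,0,1,3,1,0)
P² = 18/5
sum k=0..0:
  [0] +1/6 = 1/6
S = 1/6
C² = P²·S² = 1/10 ; C = +0.316228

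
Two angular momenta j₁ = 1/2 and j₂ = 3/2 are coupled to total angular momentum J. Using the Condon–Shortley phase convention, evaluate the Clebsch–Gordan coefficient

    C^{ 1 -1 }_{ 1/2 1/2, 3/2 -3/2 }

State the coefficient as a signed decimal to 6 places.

triangle: 1!*0!*2!/4! = 2/24
(j±m)!: 1!*0!*0!*3!*0!*2! = 12
prefactor² = (2J+1)*Δ*N² = 3
  k=0: +1/(0!*1!*0!*0!*0!*2!) = 1/2
Σ = 1/2  ⇒  CG² = 3*1/2² = 3/4
CG = +√(3/4) = +0.866025

+√(3/4) ≈ +0.866025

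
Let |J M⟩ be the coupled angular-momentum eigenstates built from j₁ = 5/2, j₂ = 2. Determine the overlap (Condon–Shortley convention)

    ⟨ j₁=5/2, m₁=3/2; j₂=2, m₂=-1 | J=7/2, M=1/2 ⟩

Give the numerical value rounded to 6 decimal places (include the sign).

+0.619780

triangle: 1!×4!×3!/9! = 144/362880
(j±m)!: 4!×1!×1!×3!×4!×3! = 20736
prefactor² = (2J+1)×Δ×N² = 2304/35
  k=0: +1/(0!×1!×1!×1!×3!×2!) = 1/12
  k=1: −1/(1!×0!×0!×0!×4!×3!) = -1/144
Σ = 11/144  ⇒  CG² = 2304/35×11/144² = 121/315
CG = +√(121/315) = +0.619780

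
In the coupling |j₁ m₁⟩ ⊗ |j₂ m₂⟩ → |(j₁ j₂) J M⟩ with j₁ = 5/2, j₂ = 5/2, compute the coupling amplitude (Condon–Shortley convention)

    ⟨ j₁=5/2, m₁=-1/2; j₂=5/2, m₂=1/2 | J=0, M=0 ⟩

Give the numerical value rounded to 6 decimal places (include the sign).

triangle: 5!*0!*0!/6! = 120/720
(j±m)!: 2!*3!*3!*2!*0!*0! = 144
prefactor² = (2J+1)*Δ*N² = 24
  k=3: −1/(3!*2!*0!*0!*0!*0!) = -1/12
Σ = -1/12  ⇒  CG² = 24*(-1/12)² = 1/6
CG = −√(1/6) = -0.408248

−√(1/6) ≈ -0.408248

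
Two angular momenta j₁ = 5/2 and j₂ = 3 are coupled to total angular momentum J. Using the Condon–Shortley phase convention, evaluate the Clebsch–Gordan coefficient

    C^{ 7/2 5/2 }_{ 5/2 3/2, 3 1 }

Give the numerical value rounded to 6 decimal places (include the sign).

−√(10/63) ≈ -0.398410

j₁+j₂−J=2  J+j₁−j₂=3  J−j₁+j₂=4  j₁+j₂+J+1=10
(j₁±m₁, j₂±m₂, J±M) = (4,1,4,2,6,1)
P² = 18432/35
sum k=0..1:
  [0] +1/96 = 1/96
  [1] −1/36 = -1/36
S = -5/288
C² = P²·S² = 10/63 ; C = -0.398410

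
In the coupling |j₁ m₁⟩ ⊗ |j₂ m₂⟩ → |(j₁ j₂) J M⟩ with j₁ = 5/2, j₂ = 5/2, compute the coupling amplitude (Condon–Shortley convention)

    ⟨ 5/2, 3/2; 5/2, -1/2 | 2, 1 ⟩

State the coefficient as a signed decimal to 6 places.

-0.377964  (= −√(1/7))

j₁+j₂−J=3  J+j₁−j₂=2  J−j₁+j₂=2  j₁+j₂+J+1=8
(j₁±m₁, j₂±m₂, J±M) = (4,1,2,3,3,1)
P² = 36/7
sum k=0..1:
  [0] +1/12 = 1/12
  [1] −1/4 = -1/4
S = -1/6
C² = P²·S² = 1/7 ; C = -0.377964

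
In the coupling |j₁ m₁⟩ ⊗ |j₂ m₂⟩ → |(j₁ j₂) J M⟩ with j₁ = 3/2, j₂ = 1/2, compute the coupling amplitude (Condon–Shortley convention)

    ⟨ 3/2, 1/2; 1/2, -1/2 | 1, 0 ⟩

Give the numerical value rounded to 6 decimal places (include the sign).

+√(1/2) = +0.707107

√[3·1!2!0!/4! · 2!1!0!1!1!1!] = √(1/2)
  +(−1)^0/∏(0,1,1,0,1,0)! = 1  (running 1)
⟨..|..⟩ = √(1/2)·(1) = +0.707107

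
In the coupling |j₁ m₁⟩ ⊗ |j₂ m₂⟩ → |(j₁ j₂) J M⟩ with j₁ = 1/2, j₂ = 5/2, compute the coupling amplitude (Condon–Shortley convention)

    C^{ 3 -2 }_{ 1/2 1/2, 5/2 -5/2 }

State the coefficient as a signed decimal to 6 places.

+0.408248  (= +√(1/6))

j₁+j₂−J=0  J+j₁−j₂=1  J−j₁+j₂=5  j₁+j₂+J+1=7
(j₁±m₁, j₂±m₂, J±M) = (1,0,0,5,1,5)
P² = 2400
sum k=0..0:
  [0] +1/120 = 1/120
S = 1/120
C² = P²·S² = 1/6 ; C = +0.408248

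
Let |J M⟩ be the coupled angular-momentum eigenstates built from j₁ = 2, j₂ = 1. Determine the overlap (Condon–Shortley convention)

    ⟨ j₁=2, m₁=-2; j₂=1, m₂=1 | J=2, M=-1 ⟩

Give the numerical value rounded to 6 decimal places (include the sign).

√[5·1!3!1!/6! · 0!4!2!0!1!3!] = √(12)
  +(−1)^1/∏(1,0,3,1,0,0)! = -1/6  (running -1/6)
⟨..|..⟩ = √(12)·(-1/6) = -0.577350

−√(1/3) = -0.577350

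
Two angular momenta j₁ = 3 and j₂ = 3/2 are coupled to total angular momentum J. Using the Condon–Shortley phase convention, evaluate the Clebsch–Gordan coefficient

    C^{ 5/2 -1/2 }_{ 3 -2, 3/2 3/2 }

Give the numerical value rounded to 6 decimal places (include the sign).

j₁+j₂−J=2  J+j₁−j₂=4  J−j₁+j₂=1  j₁+j₂+J+1=8
(j₁±m₁, j₂±m₂, J±M) = (1,5,3,0,2,3)
P² = 432/7
sum k=2..2:
  [2] +1/12 = 1/12
S = 1/12
C² = P²·S² = 3/7 ; C = +0.654654

+0.654654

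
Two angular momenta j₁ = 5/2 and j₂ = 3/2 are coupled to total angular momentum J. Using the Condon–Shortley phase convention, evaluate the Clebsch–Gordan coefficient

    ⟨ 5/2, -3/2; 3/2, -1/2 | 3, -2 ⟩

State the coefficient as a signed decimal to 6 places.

-0.288675  (= −√(1/12))

j₁+j₂−J=1  J+j₁−j₂=4  J−j₁+j₂=2  j₁+j₂+J+1=8
(j₁±m₁, j₂±m₂, J±M) = (1,4,1,2,1,5)
P² = 48
sum k=0..1:
  [0] +1/24 = 1/24
  [1] −1/12 = -1/12
S = -1/24
C² = P²·S² = 1/12 ; C = -0.288675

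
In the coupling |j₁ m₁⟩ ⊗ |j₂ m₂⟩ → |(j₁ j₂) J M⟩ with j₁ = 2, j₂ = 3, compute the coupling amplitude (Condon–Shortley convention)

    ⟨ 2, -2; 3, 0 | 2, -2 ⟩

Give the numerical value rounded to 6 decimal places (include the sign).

−√(1/14) ≈ -0.267261

j₁+j₂−J=3  J+j₁−j₂=1  J−j₁+j₂=3  j₁+j₂+J+1=8
(j₁±m₁, j₂±m₂, J±M) = (0,4,3,3,0,4)
P² = 648/7
sum k=3..3:
  [3] −1/36 = -1/36
S = -1/36
C² = P²·S² = 1/14 ; C = -0.267261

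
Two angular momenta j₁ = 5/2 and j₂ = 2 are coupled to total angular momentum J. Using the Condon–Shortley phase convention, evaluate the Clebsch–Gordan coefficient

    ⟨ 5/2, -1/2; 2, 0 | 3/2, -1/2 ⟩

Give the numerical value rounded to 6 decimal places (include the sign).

+√(2/35) = +0.239046

j₁+j₂−J=3  J+j₁−j₂=2  J−j₁+j₂=1  j₁+j₂+J+1=7
(j₁±m₁, j₂±m₂, J±M) = (2,3,2,2,1,2)
P² = 32/35
sum k=1..2:
  [1] −1/4 = -1/4
  [2] +1/2 = 1/2
S = 1/4
C² = P²·S² = 2/35 ; C = +0.239046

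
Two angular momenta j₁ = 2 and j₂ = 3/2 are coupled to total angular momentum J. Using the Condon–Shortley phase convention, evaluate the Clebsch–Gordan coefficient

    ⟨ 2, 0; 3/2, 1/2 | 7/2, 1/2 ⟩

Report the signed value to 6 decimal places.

j₁+j₂−J=0  J+j₁−j₂=4  J−j₁+j₂=3  j₁+j₂+J+1=8
(j₁±m₁, j₂±m₂, J±M) = (2,2,2,1,4,3)
P² = 1152/35
sum k=0..0:
  [0] +1/8 = 1/8
S = 1/8
C² = P²·S² = 18/35 ; C = +0.717137

+0.717137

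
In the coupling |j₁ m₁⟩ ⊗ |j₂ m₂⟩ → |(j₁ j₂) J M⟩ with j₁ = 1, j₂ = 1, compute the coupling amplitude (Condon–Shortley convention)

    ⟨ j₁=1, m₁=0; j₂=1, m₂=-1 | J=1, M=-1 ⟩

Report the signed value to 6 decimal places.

j₁+j₂−J=1  J+j₁−j₂=1  J−j₁+j₂=1  j₁+j₂+J+1=4
(j₁±m₁, j₂±m₂, J±M) = (1,1,0,2,0,2)
P² = 1/2
sum k=0..0:
  [0] +1/1 = 1
S = 1
C² = P²·S² = 1/2 ; C = +0.707107

+√(1/2) = +0.707107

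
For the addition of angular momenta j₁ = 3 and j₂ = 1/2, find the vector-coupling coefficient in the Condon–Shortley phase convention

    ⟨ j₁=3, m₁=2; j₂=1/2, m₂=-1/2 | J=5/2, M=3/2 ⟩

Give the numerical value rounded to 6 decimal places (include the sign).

+0.845154  (= +√(5/7))

√[6·1!5!0!/7! · 5!1!0!1!4!1!] = √(2880/7)
  +(−1)^0/∏(0,1,1,0,4,0)! = 1/24  (running 1/24)
⟨..|..⟩ = √(2880/7)·(1/24) = +0.845154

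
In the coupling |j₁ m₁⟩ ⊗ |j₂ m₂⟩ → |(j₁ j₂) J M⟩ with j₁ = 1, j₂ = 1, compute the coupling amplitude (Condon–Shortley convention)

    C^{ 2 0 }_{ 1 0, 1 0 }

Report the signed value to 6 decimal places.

√[5·0!2!2!/5! · 1!1!1!1!2!2!] = √(2/3)
  +(−1)^0/∏(0,0,1,1,1,1)! = 1  (running 1)
⟨..|..⟩ = √(2/3)·(1) = +0.816497

+√(2/3) = +0.816497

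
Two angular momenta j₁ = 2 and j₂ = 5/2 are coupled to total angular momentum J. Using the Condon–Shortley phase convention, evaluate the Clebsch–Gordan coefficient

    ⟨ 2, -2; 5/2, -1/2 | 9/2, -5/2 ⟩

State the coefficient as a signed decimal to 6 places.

+0.527046

triangle: 0!·4!·5!/10! = 2880/3628800
(j±m)!: 0!·4!·2!·3!·2!·7! = 2903040
prefactor² = (2J+1)·Δ·N² = 23040
  k=0: +1/(0!·0!·4!·2!·0!·3!) = 1/288
Σ = 1/288  ⇒  CG² = 23040·1/288² = 5/18
CG = +√(5/18) = +0.527046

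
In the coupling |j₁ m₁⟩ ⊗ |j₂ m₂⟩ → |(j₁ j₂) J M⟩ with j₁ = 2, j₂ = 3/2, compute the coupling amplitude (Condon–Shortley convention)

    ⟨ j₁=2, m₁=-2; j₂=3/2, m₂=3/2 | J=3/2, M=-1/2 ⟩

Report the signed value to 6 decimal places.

triangle: 2!×2!×1!/6! = 4/720
(j±m)!: 0!×4!×3!×0!×1!×2! = 288
prefactor² = (2J+1)×Δ×N² = 32/5
  k=2: +1/(2!×0!×2!×1!×0!×0!) = 1/4
Σ = 1/4  ⇒  CG² = 32/5×1/4² = 2/5
CG = +√(2/5) = +0.632456

+0.632456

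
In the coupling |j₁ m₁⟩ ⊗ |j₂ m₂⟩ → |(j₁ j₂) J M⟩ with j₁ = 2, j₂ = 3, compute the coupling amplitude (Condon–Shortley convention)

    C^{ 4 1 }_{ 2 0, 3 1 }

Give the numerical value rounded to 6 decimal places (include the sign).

-0.327327  (= −√(3/28))

√[9·1!3!5!/10! · 2!2!4!2!5!3!] = √(1728/7)
  +(−1)^0/∏(0,1,2,4,1,1)! = 1/48  (running 1/48)
  +(−1)^1/∏(1,0,1,3,2,2)! = -1/24  (running -1/48)
⟨..|..⟩ = √(1728/7)·(-1/48) = -0.327327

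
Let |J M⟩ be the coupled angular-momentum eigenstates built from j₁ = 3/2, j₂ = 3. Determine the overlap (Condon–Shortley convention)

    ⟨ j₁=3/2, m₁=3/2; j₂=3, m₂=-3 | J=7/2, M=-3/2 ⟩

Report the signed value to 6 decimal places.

√[8·1!2!5!/9! · 3!0!0!6!2!5!] = √(38400/7)
  +(−1)^0/∏(0,1,0,0,2,5)! = 1/240  (running 1/240)
⟨..|..⟩ = √(38400/7)·(1/240) = +0.308607

+√(2/21) = +0.308607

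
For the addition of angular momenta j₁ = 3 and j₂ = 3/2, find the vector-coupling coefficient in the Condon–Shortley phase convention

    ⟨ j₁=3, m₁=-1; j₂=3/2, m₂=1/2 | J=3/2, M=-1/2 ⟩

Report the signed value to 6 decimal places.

+√(12/35) = +0.585540

√[4·3!3!0!/7! · 2!4!2!1!1!2!] = √(192/35)
  +(−1)^2/∏(2,1,2,0,1,0)! = 1/4  (running 1/4)
⟨..|..⟩ = √(192/35)·(1/4) = +0.585540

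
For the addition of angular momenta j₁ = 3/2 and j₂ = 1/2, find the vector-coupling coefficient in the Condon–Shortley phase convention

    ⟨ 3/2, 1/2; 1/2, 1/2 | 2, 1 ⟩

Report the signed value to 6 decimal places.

+√(3/4) = +0.866025

j₁+j₂−J=0  J+j₁−j₂=3  J−j₁+j₂=1  j₁+j₂+J+1=5
(j₁±m₁, j₂±m₂, J±M) = (2,1,1,0,3,1)
P² = 3
sum k=0..0:
  [0] +1/2 = 1/2
S = 1/2
C² = P²·S² = 3/4 ; C = +0.866025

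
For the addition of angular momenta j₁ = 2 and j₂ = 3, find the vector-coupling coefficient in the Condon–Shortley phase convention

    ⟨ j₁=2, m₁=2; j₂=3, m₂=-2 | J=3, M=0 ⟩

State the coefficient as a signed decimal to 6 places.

+0.577350

j₁+j₂−J=2  J+j₁−j₂=2  J−j₁+j₂=4  j₁+j₂+J+1=9
(j₁±m₁, j₂±m₂, J±M) = (4,0,1,5,3,3)
P² = 192
sum k=0..0:
  [0] +1/24 = 1/24
S = 1/24
C² = P²·S² = 1/3 ; C = +0.577350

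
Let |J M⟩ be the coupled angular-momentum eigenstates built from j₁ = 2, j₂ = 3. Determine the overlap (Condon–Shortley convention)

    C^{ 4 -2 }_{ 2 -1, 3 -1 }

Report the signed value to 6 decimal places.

triangle: 1!×3!×5!/10! = 720/3628800
(j±m)!: 1!×3!×2!×4!×2!×6! = 414720
prefactor² = (2J+1)×Δ×N² = 5184/7
  k=0: +1/(0!×1!×3!×2!×0!×3!) = 1/72
  k=1: −1/(1!×0!×2!×1!×1!×4!) = -1/48
Σ = -1/144  ⇒  CG² = 5184/7×(-1/144)² = 1/28
CG = −√(1/28) = -0.188982

-0.188982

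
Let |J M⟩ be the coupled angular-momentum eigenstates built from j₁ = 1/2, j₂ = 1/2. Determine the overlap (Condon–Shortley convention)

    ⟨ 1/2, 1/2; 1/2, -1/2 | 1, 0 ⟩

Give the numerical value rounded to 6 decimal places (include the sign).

j₁+j₂−J=0  J+j₁−j₂=1  J−j₁+j₂=1  j₁+j₂+J+1=3
(j₁±m₁, j₂±m₂, J±M) = (1,0,0,1,1,1)
P² = 1/2
sum k=0..0:
  [0] +1/1 = 1
S = 1
C² = P²·S² = 1/2 ; C = +0.707107

+0.707107  (= +√(1/2))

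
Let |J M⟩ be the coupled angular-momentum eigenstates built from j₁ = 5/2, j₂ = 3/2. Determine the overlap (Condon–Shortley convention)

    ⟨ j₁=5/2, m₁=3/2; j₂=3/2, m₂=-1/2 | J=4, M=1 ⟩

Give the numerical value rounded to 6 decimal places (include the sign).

√[9·0!5!3!/9! · 4!1!1!2!5!3!] = √(4320/7)
  +(−1)^0/∏(0,0,1,1,4,2)! = 1/48  (running 1/48)
⟨..|..⟩ = √(4320/7)·(1/48) = +0.517549

+0.517549  (= +√(15/56))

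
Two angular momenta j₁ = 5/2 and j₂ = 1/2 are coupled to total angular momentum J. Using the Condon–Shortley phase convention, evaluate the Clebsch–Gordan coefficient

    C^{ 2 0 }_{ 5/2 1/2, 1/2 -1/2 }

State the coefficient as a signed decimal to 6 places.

+√(1/2) ≈ +0.707107

j₁+j₂−J=1  J+j₁−j₂=4  J−j₁+j₂=0  j₁+j₂+J+1=6
(j₁±m₁, j₂±m₂, J±M) = (3,2,0,1,2,2)
P² = 8
sum k=0..0:
  [0] +1/4 = 1/4
S = 1/4
C² = P²·S² = 1/2 ; C = +0.707107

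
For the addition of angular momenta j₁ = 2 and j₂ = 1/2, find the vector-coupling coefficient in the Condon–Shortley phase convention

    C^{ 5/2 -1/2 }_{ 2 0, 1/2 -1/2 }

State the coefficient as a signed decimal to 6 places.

+√(3/5) = +0.774597

triangle: 0!·4!·1!/6! = 24/720
(j±m)!: 2!·2!·0!·1!·2!·3! = 48
prefactor² = (2J+1)·Δ·N² = 48/5
  k=0: +1/(0!·0!·2!·0!·2!·1!) = 1/4
Σ = 1/4  ⇒  CG² = 48/5·1/4² = 3/5
CG = +√(3/5) = +0.774597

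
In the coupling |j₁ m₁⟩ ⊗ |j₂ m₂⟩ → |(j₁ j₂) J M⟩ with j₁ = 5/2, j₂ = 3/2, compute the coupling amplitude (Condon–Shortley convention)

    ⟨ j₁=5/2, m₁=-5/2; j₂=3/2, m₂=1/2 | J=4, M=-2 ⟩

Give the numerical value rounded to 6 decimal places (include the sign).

j₁+j₂−J=0  J+j₁−j₂=5  J−j₁+j₂=3  j₁+j₂+J+1=9
(j₁±m₁, j₂±m₂, J±M) = (0,5,2,1,2,6)
P² = 43200/7
sum k=0..0:
  [0] +1/240 = 1/240
S = 1/240
C² = P²·S² = 3/28 ; C = +0.327327

+√(3/28) ≈ +0.327327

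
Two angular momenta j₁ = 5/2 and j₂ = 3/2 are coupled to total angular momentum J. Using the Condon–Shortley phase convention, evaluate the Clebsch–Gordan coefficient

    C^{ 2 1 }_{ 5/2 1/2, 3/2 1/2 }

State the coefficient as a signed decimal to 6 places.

j₁+j₂−J=2  J+j₁−j₂=3  J−j₁+j₂=1  j₁+j₂+J+1=7
(j₁±m₁, j₂±m₂, J±M) = (3,2,2,1,3,1)
P² = 12/7
sum k=1..2:
  [1] −1/2 = -1/2
  [2] +1/12 = 1/12
S = -5/12
C² = P²·S² = 25/84 ; C = -0.545545

-0.545545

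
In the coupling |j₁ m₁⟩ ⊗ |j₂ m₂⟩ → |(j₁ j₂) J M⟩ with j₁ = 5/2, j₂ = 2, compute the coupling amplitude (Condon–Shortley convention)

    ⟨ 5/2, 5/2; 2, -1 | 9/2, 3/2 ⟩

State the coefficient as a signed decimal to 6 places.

+0.218218

triangle: 0!·5!·4!/10! = 2880/3628800
(j±m)!: 5!·0!·1!·3!·6!·3! = 3110400
prefactor² = (2J+1)·Δ·N² = 172800/7
  k=0: +1/(0!·0!·0!·1!·5!·3!) = 1/720
Σ = 1/720  ⇒  CG² = 172800/7·1/720² = 1/21
CG = +√(1/21) = +0.218218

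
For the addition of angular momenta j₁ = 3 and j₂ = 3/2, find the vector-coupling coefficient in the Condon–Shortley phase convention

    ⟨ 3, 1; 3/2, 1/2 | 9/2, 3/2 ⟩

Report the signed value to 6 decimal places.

triangle: 0!×6!×3!/10! = 4320/3628800
(j±m)!: 4!×2!×2!×1!×6!×3! = 414720
prefactor² = (2J+1)×Δ×N² = 34560/7
  k=0: +1/(0!×0!×2!×2!×4!×1!) = 1/96
Σ = 1/96  ⇒  CG² = 34560/7×1/96² = 15/28
CG = +√(15/28) = +0.731925

+√(15/28) = +0.731925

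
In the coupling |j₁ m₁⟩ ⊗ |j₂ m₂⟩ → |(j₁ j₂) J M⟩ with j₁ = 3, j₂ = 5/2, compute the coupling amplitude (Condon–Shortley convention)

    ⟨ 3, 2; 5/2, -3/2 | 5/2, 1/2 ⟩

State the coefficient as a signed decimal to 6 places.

+√(1/14) = +0.267261

√[6·3!3!2!/9! · 5!1!1!4!3!2!] = √(288/7)
  +(−1)^0/∏(0,3,1,1,2,1)! = 1/12  (running 1/12)
  +(−1)^1/∏(1,2,0,0,3,2)! = -1/24  (running 1/24)
⟨..|..⟩ = √(288/7)·(1/24) = +0.267261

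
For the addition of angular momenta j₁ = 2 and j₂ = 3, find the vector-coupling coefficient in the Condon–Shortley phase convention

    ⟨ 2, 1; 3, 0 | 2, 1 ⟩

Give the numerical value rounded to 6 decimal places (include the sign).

-0.534522  (= −√(2/7))

j₁+j₂−J=3  J+j₁−j₂=1  J−j₁+j₂=3  j₁+j₂+J+1=8
(j₁±m₁, j₂±m₂, J±M) = (3,1,3,3,3,1)
P² = 81/14
sum k=0..1:
  [0] +1/36 = 1/36
  [1] −1/4 = -1/4
S = -2/9
C² = P²·S² = 2/7 ; C = -0.534522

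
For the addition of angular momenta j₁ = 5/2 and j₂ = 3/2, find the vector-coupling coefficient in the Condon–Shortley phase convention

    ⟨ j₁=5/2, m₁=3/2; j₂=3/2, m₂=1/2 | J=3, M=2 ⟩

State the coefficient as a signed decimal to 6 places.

triangle: 1!×4!×2!/8! = 48/40320
(j±m)!: 4!×1!×2!×1!×5!×1! = 5760
prefactor² = (2J+1)×Δ×N² = 48
  k=0: +1/(0!×1!×1!×2!×3!×0!) = 1/12
  k=1: −1/(1!×0!×0!×1!×4!×1!) = -1/24
Σ = 1/24  ⇒  CG² = 48×1/24² = 1/12
CG = +√(1/12) = +0.288675

+0.288675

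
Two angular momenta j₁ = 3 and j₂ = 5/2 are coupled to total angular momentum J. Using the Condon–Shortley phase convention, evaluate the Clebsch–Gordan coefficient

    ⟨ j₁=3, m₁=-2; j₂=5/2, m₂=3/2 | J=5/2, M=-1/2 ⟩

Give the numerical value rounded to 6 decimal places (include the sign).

-0.267261

triangle: 3!*3!*2!/9! = 72/362880
(j±m)!: 1!*5!*4!*1!*2!*3! = 34560
prefactor² = (2J+1)*Δ*N² = 288/7
  k=2: +1/(2!*1!*3!*2!*0!*0!) = 1/24
  k=3: −1/(3!*0!*2!*1!*1!*1!) = -1/12
Σ = -1/24  ⇒  CG² = 288/7*(-1/24)² = 1/14
CG = −√(1/14) = -0.267261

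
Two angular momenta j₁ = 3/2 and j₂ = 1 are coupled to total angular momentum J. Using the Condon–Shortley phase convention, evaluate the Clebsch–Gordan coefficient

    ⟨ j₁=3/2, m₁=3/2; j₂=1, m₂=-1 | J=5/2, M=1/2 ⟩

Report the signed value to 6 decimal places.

+√(1/10) ≈ +0.316228

j₁+j₂−J=0  J+j₁−j₂=3  J−j₁+j₂=2  j₁+j₂+J+1=6
(j₁±m₁, j₂±m₂, J±M) = (3,0,0,2,3,2)
P² = 72/5
sum k=0..0:
  [0] +1/12 = 1/12
S = 1/12
C² = P²·S² = 1/10 ; C = +0.316228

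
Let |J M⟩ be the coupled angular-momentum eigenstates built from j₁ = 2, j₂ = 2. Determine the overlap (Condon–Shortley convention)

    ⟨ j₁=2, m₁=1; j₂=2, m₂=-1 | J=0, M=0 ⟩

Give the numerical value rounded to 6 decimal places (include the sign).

√[1·4!0!0!/5! · 3!1!1!3!0!0!] = √(36/5)
  +(−1)^1/∏(1,3,0,0,0,0)! = -1/6  (running -1/6)
⟨..|..⟩ = √(36/5)·(-1/6) = -0.447214

-0.447214  (= −√(1/5))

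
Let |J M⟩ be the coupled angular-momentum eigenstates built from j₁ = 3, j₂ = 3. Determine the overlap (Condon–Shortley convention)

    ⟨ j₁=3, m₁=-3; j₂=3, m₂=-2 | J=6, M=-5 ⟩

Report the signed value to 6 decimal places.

triangle: 0!·6!·6!/13! = 518400/6227020800
(j±m)!: 0!·6!·1!·5!·1!·11! = 3448811520000
prefactor² = (2J+1)·Δ·N² = 3732480000
  k=0: +1/(0!·0!·6!·1!·0!·5!) = 1/86400
Σ = 1/86400  ⇒  CG² = 3732480000·1/86400² = 1/2
CG = +√(1/2) = +0.707107

+0.707107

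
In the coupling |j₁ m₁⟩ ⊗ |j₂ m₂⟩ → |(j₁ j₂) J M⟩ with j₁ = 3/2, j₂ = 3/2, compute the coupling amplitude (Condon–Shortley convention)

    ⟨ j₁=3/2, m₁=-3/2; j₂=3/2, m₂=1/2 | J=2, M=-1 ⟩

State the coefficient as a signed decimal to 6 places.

−√(1/2) ≈ -0.707107

j₁+j₂−J=1  J+j₁−j₂=2  J−j₁+j₂=2  j₁+j₂+J+1=6
(j₁±m₁, j₂±m₂, J±M) = (0,3,2,1,1,3)
P² = 2
sum k=1..1:
  [1] −1/2 = -1/2
S = -1/2
C² = P²·S² = 1/2 ; C = -0.707107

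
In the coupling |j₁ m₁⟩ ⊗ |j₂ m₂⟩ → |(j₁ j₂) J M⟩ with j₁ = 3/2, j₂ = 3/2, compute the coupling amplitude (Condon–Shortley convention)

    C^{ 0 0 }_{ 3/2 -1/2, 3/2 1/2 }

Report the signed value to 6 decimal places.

+0.500000  (= +√(1/4))

triangle: 3!×0!×0!/4! = 6/24
(j±m)!: 1!×2!×2!×1!×0!×0! = 4
prefactor² = (2J+1)×Δ×N² = 1
  k=2: +1/(2!×1!×0!×0!×0!×0!) = 1/2
Σ = 1/2  ⇒  CG² = 1×1/2² = 1/4
CG = +√(1/4) = +0.500000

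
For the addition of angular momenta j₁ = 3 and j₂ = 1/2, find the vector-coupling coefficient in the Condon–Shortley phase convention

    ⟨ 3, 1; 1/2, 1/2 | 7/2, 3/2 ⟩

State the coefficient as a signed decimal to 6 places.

+0.845154

√[8·0!6!1!/8! · 4!2!1!0!5!2!] = √(11520/7)
  +(−1)^0/∏(0,0,2,1,4,0)! = 1/48  (running 1/48)
⟨..|..⟩ = √(11520/7)·(1/48) = +0.845154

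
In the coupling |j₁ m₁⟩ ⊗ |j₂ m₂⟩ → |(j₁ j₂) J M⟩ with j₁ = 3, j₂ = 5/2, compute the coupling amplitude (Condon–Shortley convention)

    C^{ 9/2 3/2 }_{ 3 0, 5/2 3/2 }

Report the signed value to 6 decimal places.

-0.540562  (= −√(45/154))

triangle: 1!·5!·4!/11! = 2880/39916800
(j±m)!: 3!·3!·4!·1!·6!·3! = 3732480
prefactor² = (2J+1)·Δ·N² = 207360/77
  k=0: +1/(0!·1!·3!·4!·2!·0!) = 1/288
  k=1: −1/(1!·0!·2!·3!·3!·1!) = -1/72
Σ = -1/96  ⇒  CG² = 207360/77·(-1/96)² = 45/154
CG = −√(45/154) = -0.540562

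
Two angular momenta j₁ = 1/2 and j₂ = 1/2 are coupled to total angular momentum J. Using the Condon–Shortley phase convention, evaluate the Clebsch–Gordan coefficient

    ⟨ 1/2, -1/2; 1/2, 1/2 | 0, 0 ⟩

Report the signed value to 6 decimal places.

triangle: 1!*0!*0!/2! = 1/2
(j±m)!: 0!*1!*1!*0!*0!*0! = 1
prefactor² = (2J+1)*Δ*N² = 1/2
  k=1: −1/(1!*0!*0!*0!*0!*0!) = -1
Σ = -1  ⇒  CG² = 1/2*(-1)² = 1/2
CG = −√(1/2) = -0.707107

−√(1/2) = -0.707107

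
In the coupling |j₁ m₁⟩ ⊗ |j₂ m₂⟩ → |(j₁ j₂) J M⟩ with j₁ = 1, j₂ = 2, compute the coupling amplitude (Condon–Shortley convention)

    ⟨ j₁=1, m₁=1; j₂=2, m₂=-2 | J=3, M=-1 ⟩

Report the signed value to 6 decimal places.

√[7·0!2!4!/7! · 2!0!0!4!2!4!] = √(768/5)
  +(−1)^0/∏(0,0,0,0,2,4)! = 1/48  (running 1/48)
⟨..|..⟩ = √(768/5)·(1/48) = +0.258199

+√(1/15) ≈ +0.258199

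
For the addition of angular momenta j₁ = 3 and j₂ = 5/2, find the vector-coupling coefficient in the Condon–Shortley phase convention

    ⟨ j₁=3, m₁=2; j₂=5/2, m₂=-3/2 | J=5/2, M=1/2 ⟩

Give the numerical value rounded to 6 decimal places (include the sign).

+0.267261  (= +√(1/14))

j₁+j₂−J=3  J+j₁−j₂=3  J−j₁+j₂=2  j₁+j₂+J+1=9
(j₁±m₁, j₂±m₂, J±M) = (5,1,1,4,3,2)
P² = 288/7
sum k=0..1:
  [0] +1/12 = 1/12
  [1] −1/24 = -1/24
S = 1/24
C² = P²·S² = 1/14 ; C = +0.267261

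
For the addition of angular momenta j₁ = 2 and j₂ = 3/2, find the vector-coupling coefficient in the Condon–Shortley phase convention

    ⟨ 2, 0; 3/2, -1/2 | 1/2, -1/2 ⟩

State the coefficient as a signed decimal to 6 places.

j₁+j₂−J=3  J+j₁−j₂=1  J−j₁+j₂=0  j₁+j₂+J+1=5
(j₁±m₁, j₂±m₂, J±M) = (2,2,1,2,0,1)
P² = 4/5
sum k=1..1:
  [1] −1/2 = -1/2
S = -1/2
C² = P²·S² = 1/5 ; C = -0.447214

−√(1/5) ≈ -0.447214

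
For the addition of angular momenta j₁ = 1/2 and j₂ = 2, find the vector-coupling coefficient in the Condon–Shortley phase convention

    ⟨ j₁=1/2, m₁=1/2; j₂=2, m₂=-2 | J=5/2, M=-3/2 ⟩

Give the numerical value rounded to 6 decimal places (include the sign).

+0.447214  (= +√(1/5))

√[6·0!1!4!/6! · 1!0!0!4!1!4!] = √(576/5)
  +(−1)^0/∏(0,0,0,0,1,4)! = 1/24  (running 1/24)
⟨..|..⟩ = √(576/5)·(1/24) = +0.447214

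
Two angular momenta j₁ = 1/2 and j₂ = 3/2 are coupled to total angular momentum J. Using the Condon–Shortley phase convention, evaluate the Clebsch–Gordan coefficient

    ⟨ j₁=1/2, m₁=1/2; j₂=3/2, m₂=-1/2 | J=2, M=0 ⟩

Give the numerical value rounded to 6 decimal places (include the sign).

j₁+j₂−J=0  J+j₁−j₂=1  J−j₁+j₂=3  j₁+j₂+J+1=5
(j₁±m₁, j₂±m₂, J±M) = (1,0,1,2,2,2)
P² = 2
sum k=0..0:
  [0] +1/2 = 1/2
S = 1/2
C² = P²·S² = 1/2 ; C = +0.707107

+0.707107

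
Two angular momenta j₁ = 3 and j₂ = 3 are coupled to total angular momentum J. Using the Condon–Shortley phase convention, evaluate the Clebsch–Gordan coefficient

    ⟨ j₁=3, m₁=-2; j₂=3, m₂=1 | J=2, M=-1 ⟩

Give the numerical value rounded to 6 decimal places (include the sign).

−√(5/28) ≈ -0.422577

j₁+j₂−J=4  J+j₁−j₂=2  J−j₁+j₂=2  j₁+j₂+J+1=9
(j₁±m₁, j₂±m₂, J±M) = (1,5,4,2,1,3)
P² = 320/7
sum k=3..4:
  [3] −1/12 = -1/12
  [4] +1/48 = 1/48
S = -1/16
C² = P²·S² = 5/28 ; C = -0.422577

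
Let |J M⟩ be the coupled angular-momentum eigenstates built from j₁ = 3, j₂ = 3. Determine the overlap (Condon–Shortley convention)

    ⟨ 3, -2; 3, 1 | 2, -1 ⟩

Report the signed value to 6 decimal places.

−√(5/28) ≈ -0.422577

j₁+j₂−J=4  J+j₁−j₂=2  J−j₁+j₂=2  j₁+j₂+J+1=9
(j₁±m₁, j₂±m₂, J±M) = (1,5,4,2,1,3)
P² = 320/7
sum k=3..4:
  [3] −1/12 = -1/12
  [4] +1/48 = 1/48
S = -1/16
C² = P²·S² = 5/28 ; C = -0.422577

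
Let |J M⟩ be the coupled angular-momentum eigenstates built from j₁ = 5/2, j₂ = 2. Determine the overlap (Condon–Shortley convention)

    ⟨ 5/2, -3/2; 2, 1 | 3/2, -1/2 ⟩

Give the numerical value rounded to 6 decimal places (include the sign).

triangle: 3!*2!*1!/7! = 12/5040
(j±m)!: 1!*4!*3!*1!*1!*2! = 288
prefactor² = (2J+1)*Δ*N² = 96/35
  k=2: +1/(2!*1!*2!*1!*0!*0!) = 1/4
  k=3: −1/(3!*0!*1!*0!*1!*1!) = -1/6
Σ = 1/12  ⇒  CG² = 96/35*1/12² = 2/105
CG = +√(2/105) = +0.138013

+0.138013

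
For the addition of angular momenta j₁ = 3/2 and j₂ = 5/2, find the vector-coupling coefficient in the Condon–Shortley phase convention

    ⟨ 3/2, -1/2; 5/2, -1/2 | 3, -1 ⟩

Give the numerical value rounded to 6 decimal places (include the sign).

j₁+j₂−J=1  J+j₁−j₂=2  J−j₁+j₂=4  j₁+j₂+J+1=8
(j₁±m₁, j₂±m₂, J±M) = (1,2,2,3,2,4)
P² = 48/5
sum k=0..1:
  [0] +1/8 = 1/8
  [1] −1/6 = -1/6
S = -1/24
C² = P²·S² = 1/60 ; C = -0.129099

−√(1/60) = -0.129099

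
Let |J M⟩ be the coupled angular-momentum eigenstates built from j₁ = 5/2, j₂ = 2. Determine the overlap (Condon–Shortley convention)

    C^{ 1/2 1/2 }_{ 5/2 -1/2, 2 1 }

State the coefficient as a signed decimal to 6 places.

j₁+j₂−J=4  J+j₁−j₂=1  J−j₁+j₂=0  j₁+j₂+J+1=6
(j₁±m₁, j₂±m₂, J±M) = (2,3,3,1,1,0)
P² = 24/5
sum k=3..3:
  [3] −1/6 = -1/6
S = -1/6
C² = P²·S² = 2/15 ; C = -0.365148

−√(2/15) = -0.365148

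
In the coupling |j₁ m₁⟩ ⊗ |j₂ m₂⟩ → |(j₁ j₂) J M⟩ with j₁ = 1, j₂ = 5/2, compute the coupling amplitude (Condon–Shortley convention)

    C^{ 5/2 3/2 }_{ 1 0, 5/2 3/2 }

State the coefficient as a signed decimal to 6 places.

j₁+j₂−J=1  J+j₁−j₂=1  J−j₁+j₂=4  j₁+j₂+J+1=7
(j₁±m₁, j₂±m₂, J±M) = (1,1,4,1,4,1)
P² = 576/35
sum k=0..1:
  [0] +1/24 = 1/24
  [1] −1/6 = -1/6
S = -1/8
C² = P²·S² = 9/35 ; C = -0.507093

-0.507093  (= −√(9/35))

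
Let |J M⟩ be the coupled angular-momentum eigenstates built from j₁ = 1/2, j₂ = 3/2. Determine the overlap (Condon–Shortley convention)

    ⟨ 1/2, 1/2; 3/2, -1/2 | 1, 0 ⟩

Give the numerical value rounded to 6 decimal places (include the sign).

+√(1/2) = +0.707107

triangle: 1!·0!·2!/4! = 2/24
(j±m)!: 1!·0!·1!·2!·1!·1! = 2
prefactor² = (2J+1)·Δ·N² = 1/2
  k=0: +1/(0!·1!·0!·1!·0!·1!) = 1
Σ = 1  ⇒  CG² = 1/2·1² = 1/2
CG = +√(1/2) = +0.707107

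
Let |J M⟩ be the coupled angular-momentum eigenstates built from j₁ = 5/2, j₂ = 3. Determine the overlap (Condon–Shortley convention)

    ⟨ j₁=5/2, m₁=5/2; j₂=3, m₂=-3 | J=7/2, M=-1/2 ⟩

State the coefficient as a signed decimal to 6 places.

j₁+j₂−J=2  J+j₁−j₂=3  J−j₁+j₂=4  j₁+j₂+J+1=10
(j₁±m₁, j₂±m₂, J±M) = (5,0,0,6,3,4)
P² = 55296/7
sum k=0..0:
  [0] +1/288 = 1/288
S = 1/288
C² = P²·S² = 2/21 ; C = +0.308607

+√(2/21) ≈ +0.308607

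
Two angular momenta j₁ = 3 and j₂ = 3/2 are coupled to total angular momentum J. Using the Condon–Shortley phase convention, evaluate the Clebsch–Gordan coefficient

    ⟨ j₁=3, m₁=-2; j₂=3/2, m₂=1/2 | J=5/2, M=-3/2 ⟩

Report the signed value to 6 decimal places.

+0.267261

j₁+j₂−J=2  J+j₁−j₂=4  J−j₁+j₂=1  j₁+j₂+J+1=8
(j₁±m₁, j₂±m₂, J±M) = (1,5,2,1,1,4)
P² = 288/7
sum k=1..2:
  [1] −1/24 = -1/24
  [2] +1/12 = 1/12
S = 1/24
C² = P²·S² = 1/14 ; C = +0.267261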